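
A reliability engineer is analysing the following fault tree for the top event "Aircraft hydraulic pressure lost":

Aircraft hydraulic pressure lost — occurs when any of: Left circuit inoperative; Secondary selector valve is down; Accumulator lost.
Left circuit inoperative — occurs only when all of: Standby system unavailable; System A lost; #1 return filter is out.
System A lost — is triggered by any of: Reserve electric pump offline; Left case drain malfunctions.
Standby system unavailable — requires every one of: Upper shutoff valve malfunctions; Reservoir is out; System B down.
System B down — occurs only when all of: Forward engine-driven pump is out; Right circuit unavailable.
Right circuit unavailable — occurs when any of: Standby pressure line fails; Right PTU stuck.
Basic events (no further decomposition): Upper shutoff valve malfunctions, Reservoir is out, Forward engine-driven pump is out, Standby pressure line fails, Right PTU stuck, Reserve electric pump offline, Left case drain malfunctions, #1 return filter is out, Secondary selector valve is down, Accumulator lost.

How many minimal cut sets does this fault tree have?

Right circuit unavailable [OR]: union of children's cut sets → 2 cut set(s).
System B down [AND]: one cut set from each child combined → 1 × 2 = 2 cut set(s).
Standby system unavailable [AND]: one cut set from each child combined → 1 × 1 × 2 = 2 cut set(s).
System A lost [OR]: union of children's cut sets → 2 cut set(s).
Left circuit inoperative [AND]: one cut set from each child combined → 2 × 2 × 1 = 4 cut set(s).
Aircraft hydraulic pressure lost [OR]: union of children's cut sets → 6 cut set(s).
Minimal cut sets: {#1 return filter is out, Forward engine-driven pump is out, Reserve electric pump offline, Reservoir is out, Standby pressure line fails, Upper shutoff valve malfunctions}; {#1 return filter is out, Forward engine-driven pump is out, Left case drain malfunctions, Reservoir is out, Standby pressure line fails, Upper shutoff valve malfunctions}; {#1 return filter is out, Forward engine-driven pump is out, Reserve electric pump offline, Reservoir is out, Right PTU stuck, Upper shutoff valve malfunctions}; {#1 return filter is out, Forward engine-driven pump is out, Left case drain malfunctions, Reservoir is out, Right PTU stuck, Upper shutoff valve malfunctions}; {Secondary selector valve is down}; {Accumulator lost}.

6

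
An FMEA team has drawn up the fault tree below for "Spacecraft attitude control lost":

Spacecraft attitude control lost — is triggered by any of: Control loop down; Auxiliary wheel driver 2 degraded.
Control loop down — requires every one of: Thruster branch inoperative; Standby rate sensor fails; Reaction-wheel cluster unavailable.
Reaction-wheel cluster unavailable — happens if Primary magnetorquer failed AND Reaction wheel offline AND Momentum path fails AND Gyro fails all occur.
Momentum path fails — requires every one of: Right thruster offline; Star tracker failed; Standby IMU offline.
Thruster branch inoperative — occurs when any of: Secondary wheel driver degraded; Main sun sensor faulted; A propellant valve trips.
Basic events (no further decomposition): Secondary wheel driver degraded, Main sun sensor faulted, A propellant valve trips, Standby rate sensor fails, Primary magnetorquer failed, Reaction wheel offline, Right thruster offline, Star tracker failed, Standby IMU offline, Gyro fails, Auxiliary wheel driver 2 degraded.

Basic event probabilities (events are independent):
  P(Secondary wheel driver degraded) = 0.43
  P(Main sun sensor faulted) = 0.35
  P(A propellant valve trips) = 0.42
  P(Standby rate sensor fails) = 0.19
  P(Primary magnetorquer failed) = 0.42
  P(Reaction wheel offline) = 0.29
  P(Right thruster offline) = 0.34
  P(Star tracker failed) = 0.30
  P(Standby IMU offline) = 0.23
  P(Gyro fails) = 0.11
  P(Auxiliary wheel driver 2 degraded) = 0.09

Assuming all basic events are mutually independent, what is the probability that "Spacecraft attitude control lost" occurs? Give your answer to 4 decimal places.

P(Thruster branch inoperative) [OR] = 1 − (1−0.43) × (1−0.35) × (1−0.42) = 0.785110
P(Momentum path fails) [AND] = 0.34 × 0.30 × 0.23 = 0.023460
P(Reaction-wheel cluster unavailable) [AND] = 0.42 × 0.29 × 0.023460 × 0.11 = 0.000314
P(Control loop down) [AND] = 0.785110 × 0.19 × 0.000314 = 0.000047
P(Spacecraft attitude control lost) [OR] = 1 − (1−0.000047) × (1−0.09) = 0.090043
Rounded to 4 decimal places: P(Spacecraft attitude control lost) ≈ 0.0900.

0.0900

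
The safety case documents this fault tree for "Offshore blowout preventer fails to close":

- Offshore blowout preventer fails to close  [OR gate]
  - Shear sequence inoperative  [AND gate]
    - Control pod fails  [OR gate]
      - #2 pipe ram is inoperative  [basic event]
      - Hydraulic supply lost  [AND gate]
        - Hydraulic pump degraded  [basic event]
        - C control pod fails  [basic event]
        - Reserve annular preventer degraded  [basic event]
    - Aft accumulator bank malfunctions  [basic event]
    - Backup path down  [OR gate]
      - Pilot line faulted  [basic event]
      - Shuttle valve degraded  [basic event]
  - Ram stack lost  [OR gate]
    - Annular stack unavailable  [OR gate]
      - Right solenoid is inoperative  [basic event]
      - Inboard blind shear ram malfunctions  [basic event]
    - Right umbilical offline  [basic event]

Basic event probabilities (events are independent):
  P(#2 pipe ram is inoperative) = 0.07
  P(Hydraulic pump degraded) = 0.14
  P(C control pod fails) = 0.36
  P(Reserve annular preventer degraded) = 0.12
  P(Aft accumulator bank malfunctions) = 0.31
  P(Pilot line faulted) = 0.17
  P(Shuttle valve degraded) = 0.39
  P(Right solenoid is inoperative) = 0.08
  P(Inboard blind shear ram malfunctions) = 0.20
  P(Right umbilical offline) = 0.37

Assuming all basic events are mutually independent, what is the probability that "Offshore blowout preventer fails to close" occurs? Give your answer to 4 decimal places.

P(Hydraulic supply lost) [AND] = 0.14 × 0.36 × 0.12 = 0.006048
P(Control pod fails) [OR] = 1 − (1−0.07) × (1−0.006048) = 0.075625
P(Backup path down) [OR] = 1 − (1−0.17) × (1−0.39) = 0.493700
P(Shear sequence inoperative) [AND] = 0.075625 × 0.31 × 0.493700 = 0.011574
P(Annular stack unavailable) [OR] = 1 − (1−0.08) × (1−0.20) = 0.264000
P(Ram stack lost) [OR] = 1 − (1−0.264000) × (1−0.37) = 0.536320
P(Offshore blowout preventer fails to close) [OR] = 1 − (1−0.011574) × (1−0.536320) = 0.541687
Rounded to 4 decimal places: P(Offshore blowout preventer fails to close) ≈ 0.5417.

0.5417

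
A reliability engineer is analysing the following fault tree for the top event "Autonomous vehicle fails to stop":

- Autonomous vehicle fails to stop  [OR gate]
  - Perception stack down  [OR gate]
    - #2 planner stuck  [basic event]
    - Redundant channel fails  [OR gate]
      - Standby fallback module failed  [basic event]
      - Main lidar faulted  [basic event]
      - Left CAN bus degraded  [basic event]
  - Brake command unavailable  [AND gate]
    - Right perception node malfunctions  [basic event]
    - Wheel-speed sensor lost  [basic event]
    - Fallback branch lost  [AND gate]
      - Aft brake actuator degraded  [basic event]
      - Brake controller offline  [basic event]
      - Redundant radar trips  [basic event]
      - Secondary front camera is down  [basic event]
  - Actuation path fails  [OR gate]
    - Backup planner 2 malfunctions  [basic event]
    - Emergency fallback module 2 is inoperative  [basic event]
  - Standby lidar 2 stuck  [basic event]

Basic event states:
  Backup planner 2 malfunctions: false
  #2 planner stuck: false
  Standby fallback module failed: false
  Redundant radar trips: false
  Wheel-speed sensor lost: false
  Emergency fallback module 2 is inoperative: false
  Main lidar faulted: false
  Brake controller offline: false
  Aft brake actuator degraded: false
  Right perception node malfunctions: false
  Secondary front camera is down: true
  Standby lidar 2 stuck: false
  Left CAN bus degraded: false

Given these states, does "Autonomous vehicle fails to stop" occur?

Redundant channel fails [OR]: Standby fallback module failed=not, Main lidar faulted=not, Left CAN bus degraded=not → no input occurs → does not occur.
Perception stack down [OR]: #2 planner stuck=not, Redundant channel fails=not → no input occurs → does not occur.
Fallback branch lost [AND]: Aft brake actuator degraded=not, Brake controller offline=not, Redundant radar trips=not, Secondary front camera is down=occurs → not all inputs occur → does not occur.
Brake command unavailable [AND]: Right perception node malfunctions=not, Wheel-speed sensor lost=not, Fallback branch lost=not → not all inputs occur → does not occur.
Actuation path fails [OR]: Backup planner 2 malfunctions=not, Emergency fallback module 2 is inoperative=not → no input occurs → does not occur.
Autonomous vehicle fails to stop [OR]: Perception stack down=not, Brake command unavailable=not, Actuation path fails=not, Standby lidar 2 stuck=not → no input occurs → does not occur.

No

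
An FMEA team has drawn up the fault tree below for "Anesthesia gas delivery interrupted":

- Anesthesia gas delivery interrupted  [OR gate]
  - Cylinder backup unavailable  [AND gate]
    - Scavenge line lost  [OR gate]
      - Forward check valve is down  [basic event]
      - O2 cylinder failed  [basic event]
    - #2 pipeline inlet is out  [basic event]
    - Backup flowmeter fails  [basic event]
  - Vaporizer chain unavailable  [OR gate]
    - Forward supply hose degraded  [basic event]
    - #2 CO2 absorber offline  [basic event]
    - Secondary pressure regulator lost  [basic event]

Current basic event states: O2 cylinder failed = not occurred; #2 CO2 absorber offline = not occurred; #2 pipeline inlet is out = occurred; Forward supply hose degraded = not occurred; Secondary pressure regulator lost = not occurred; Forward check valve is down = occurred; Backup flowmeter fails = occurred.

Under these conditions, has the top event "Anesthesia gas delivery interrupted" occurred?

Scavenge line lost [OR]: Forward check valve is down=occurs, O2 cylinder failed=not → at least one input occurs → occurs.
Cylinder backup unavailable [AND]: Scavenge line lost=occurs, #2 pipeline inlet is out=occurs, Backup flowmeter fails=occurs → all inputs occur → occurs.
Vaporizer chain unavailable [OR]: Forward supply hose degraded=not, #2 CO2 absorber offline=not, Secondary pressure regulator lost=not → no input occurs → does not occur.
Anesthesia gas delivery interrupted [OR]: Cylinder backup unavailable=occurs, Vaporizer chain unavailable=not → at least one input occurs → occurs.

Yes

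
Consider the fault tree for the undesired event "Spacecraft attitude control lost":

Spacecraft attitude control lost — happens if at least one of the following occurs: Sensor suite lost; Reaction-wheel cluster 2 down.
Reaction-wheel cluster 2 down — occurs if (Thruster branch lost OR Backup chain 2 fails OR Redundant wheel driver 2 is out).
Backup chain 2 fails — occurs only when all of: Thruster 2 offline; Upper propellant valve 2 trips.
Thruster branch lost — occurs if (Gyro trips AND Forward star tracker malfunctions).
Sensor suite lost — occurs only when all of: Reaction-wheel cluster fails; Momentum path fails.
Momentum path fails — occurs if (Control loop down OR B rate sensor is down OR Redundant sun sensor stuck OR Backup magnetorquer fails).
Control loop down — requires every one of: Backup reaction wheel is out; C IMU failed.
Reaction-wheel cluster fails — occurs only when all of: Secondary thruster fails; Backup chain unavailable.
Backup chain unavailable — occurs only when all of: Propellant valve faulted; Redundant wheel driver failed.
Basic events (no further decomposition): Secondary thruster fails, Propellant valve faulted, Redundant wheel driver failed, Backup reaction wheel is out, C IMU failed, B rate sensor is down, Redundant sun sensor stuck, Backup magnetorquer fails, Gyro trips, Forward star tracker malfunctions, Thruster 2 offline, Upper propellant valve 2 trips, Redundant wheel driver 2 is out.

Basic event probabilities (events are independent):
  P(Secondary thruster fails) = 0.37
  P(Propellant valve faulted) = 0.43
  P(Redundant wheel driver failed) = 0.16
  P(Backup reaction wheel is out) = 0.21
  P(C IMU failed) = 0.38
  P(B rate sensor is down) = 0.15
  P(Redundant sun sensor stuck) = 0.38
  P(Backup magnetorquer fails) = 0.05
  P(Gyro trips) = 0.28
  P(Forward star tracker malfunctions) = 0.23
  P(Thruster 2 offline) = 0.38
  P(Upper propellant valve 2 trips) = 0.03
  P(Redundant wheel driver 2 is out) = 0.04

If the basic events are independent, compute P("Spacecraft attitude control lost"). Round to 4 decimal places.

P(Backup chain unavailable) [AND] = 0.43 × 0.16 = 0.068800
P(Reaction-wheel cluster fails) [AND] = 0.37 × 0.068800 = 0.025456
P(Control loop down) [AND] = 0.21 × 0.38 = 0.079800
P(Momentum path fails) [OR] = 1 − (1−0.079800) × (1−0.15) × (1−0.38) × (1−0.05) = 0.539302
P(Sensor suite lost) [AND] = 0.025456 × 0.539302 = 0.013728
P(Thruster branch lost) [AND] = 0.28 × 0.23 = 0.064400
P(Backup chain 2 fails) [AND] = 0.38 × 0.03 = 0.011400
P(Reaction-wheel cluster 2 down) [OR] = 1 − (1−0.064400) × (1−0.011400) × (1−0.04) = 0.112063
P(Spacecraft attitude control lost) [OR] = 1 − (1−0.013728) × (1−0.112063) = 0.124253
Rounded to 4 decimal places: P(Spacecraft attitude control lost) ≈ 0.1243.

0.1243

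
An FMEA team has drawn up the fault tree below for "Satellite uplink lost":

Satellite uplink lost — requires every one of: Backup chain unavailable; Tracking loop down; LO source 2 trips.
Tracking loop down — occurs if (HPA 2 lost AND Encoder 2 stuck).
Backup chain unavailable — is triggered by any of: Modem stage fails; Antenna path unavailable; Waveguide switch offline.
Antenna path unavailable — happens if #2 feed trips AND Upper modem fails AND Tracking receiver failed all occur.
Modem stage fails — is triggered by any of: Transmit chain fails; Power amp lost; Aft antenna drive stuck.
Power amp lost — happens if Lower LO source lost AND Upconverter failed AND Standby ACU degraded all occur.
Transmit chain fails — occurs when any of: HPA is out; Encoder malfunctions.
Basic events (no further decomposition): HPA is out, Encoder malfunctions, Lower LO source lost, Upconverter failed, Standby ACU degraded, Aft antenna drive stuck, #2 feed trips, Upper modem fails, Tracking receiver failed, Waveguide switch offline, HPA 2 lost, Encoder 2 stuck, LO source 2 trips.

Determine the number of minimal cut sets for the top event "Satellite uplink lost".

6

Transmit chain fails [OR]: union of children's cut sets → 2 cut set(s).
Power amp lost [AND]: one cut set from each child combined → 1 × 1 × 1 = 1 cut set(s).
Modem stage fails [OR]: union of children's cut sets → 4 cut set(s).
Antenna path unavailable [AND]: one cut set from each child combined → 1 × 1 × 1 = 1 cut set(s).
Backup chain unavailable [OR]: union of children's cut sets → 6 cut set(s).
Tracking loop down [AND]: one cut set from each child combined → 1 × 1 = 1 cut set(s).
Satellite uplink lost [AND]: one cut set from each child combined → 6 × 1 × 1 = 6 cut set(s).
Minimal cut sets: {Encoder 2 stuck, HPA 2 lost, HPA is out, LO source 2 trips}; {Encoder 2 stuck, Encoder malfunctions, HPA 2 lost, LO source 2 trips}; {Encoder 2 stuck, HPA 2 lost, LO source 2 trips, Lower LO source lost, Standby ACU degraded, Upconverter failed}; {Aft antenna drive stuck, Encoder 2 stuck, HPA 2 lost, LO source 2 trips}; {#2 feed trips, Encoder 2 stuck, HPA 2 lost, LO source 2 trips, Tracking receiver failed, Upper modem fails}; {Encoder 2 stuck, HPA 2 lost, LO source 2 trips, Waveguide switch offline}.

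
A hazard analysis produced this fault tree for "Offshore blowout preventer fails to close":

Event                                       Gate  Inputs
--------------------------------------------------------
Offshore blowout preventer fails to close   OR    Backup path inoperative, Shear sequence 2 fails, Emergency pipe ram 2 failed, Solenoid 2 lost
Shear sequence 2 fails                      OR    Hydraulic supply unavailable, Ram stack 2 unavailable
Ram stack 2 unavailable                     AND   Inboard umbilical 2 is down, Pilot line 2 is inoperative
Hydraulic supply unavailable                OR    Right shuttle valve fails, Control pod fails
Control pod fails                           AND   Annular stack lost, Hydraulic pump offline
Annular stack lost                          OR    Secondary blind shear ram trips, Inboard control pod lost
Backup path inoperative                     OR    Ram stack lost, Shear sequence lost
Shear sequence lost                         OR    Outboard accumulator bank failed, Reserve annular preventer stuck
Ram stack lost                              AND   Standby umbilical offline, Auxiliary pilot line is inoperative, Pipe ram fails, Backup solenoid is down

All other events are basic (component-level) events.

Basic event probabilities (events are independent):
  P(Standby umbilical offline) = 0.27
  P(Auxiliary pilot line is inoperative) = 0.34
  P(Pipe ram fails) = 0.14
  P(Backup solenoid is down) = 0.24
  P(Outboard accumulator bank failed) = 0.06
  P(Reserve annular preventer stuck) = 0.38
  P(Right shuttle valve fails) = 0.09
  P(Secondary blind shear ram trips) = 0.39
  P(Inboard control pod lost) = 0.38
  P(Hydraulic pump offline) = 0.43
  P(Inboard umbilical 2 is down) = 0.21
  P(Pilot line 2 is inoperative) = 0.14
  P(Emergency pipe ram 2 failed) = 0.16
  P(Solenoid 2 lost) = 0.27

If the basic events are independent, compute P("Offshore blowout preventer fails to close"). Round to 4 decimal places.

P(Ram stack lost) [AND] = 0.27 × 0.34 × 0.14 × 0.24 = 0.003084
P(Shear sequence lost) [OR] = 1 − (1−0.06) × (1−0.38) = 0.417200
P(Backup path inoperative) [OR] = 1 − (1−0.003084) × (1−0.417200) = 0.418997
P(Annular stack lost) [OR] = 1 − (1−0.39) × (1−0.38) = 0.621800
P(Control pod fails) [AND] = 0.621800 × 0.43 = 0.267374
P(Hydraulic supply unavailable) [OR] = 1 − (1−0.09) × (1−0.267374) = 0.333310
P(Ram stack 2 unavailable) [AND] = 0.21 × 0.14 = 0.029400
P(Shear sequence 2 fails) [OR] = 1 − (1−0.333310) × (1−0.029400) = 0.352911
P(Offshore blowout preventer fails to close) [OR] = 1 − (1−0.418997) × (1−0.352911) × (1−0.16) × (1−0.27) = 0.769461
Rounded to 4 decimal places: P(Offshore blowout preventer fails to close) ≈ 0.7695.

0.7695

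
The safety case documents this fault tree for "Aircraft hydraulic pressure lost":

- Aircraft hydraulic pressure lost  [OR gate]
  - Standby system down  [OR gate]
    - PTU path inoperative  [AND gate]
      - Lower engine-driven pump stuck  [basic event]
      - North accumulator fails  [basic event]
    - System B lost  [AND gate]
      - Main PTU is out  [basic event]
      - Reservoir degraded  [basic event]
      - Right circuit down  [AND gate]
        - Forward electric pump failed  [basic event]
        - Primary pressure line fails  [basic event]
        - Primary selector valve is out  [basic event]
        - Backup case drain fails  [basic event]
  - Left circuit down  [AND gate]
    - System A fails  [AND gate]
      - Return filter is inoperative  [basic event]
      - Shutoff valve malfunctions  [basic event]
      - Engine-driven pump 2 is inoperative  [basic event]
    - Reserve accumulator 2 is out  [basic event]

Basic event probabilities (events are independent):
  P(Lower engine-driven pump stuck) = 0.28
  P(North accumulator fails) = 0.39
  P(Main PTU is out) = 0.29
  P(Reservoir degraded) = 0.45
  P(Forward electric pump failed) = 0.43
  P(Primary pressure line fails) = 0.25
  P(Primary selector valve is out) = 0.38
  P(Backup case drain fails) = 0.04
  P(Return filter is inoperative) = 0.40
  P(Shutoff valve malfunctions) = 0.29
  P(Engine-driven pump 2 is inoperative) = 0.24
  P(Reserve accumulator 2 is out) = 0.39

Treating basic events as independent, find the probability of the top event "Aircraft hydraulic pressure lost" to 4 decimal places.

P(PTU path inoperative) [AND] = 0.28 × 0.39 = 0.109200
P(Right circuit down) [AND] = 0.43 × 0.25 × 0.38 × 0.04 = 0.001634
P(System B lost) [AND] = 0.29 × 0.45 × 0.001634 = 0.000213
P(Standby system down) [OR] = 1 − (1−0.109200) × (1−0.000213) = 0.109390
P(System A fails) [AND] = 0.40 × 0.29 × 0.24 = 0.027840
P(Left circuit down) [AND] = 0.027840 × 0.39 = 0.010858
P(Aircraft hydraulic pressure lost) [OR] = 1 − (1−0.109390) × (1−0.010858) = 0.119060
Rounded to 4 decimal places: P(Aircraft hydraulic pressure lost) ≈ 0.1191.

0.1191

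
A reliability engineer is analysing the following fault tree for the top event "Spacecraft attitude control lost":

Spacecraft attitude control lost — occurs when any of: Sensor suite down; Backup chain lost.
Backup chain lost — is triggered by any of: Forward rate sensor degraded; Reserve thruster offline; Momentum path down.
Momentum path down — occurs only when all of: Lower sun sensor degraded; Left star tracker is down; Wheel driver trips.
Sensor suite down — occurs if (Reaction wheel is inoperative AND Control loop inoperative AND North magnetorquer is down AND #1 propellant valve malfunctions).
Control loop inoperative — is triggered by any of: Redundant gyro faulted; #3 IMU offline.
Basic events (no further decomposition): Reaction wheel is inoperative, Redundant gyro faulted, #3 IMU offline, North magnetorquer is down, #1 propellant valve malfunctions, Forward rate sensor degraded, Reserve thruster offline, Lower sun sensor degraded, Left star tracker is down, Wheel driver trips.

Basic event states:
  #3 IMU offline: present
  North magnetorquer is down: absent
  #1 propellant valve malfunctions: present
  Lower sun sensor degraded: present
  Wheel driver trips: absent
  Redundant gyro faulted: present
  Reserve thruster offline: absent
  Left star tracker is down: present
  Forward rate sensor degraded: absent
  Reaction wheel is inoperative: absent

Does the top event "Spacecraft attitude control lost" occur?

Control loop inoperative [OR]: Redundant gyro faulted=occurs, #3 IMU offline=occurs → at least one input occurs → occurs.
Sensor suite down [AND]: Reaction wheel is inoperative=not, Control loop inoperative=occurs, North magnetorquer is down=not, #1 propellant valve malfunctions=occurs → not all inputs occur → does not occur.
Momentum path down [AND]: Lower sun sensor degraded=occurs, Left star tracker is down=occurs, Wheel driver trips=not → not all inputs occur → does not occur.
Backup chain lost [OR]: Forward rate sensor degraded=not, Reserve thruster offline=not, Momentum path down=not → no input occurs → does not occur.
Spacecraft attitude control lost [OR]: Sensor suite down=not, Backup chain lost=not → no input occurs → does not occur.

No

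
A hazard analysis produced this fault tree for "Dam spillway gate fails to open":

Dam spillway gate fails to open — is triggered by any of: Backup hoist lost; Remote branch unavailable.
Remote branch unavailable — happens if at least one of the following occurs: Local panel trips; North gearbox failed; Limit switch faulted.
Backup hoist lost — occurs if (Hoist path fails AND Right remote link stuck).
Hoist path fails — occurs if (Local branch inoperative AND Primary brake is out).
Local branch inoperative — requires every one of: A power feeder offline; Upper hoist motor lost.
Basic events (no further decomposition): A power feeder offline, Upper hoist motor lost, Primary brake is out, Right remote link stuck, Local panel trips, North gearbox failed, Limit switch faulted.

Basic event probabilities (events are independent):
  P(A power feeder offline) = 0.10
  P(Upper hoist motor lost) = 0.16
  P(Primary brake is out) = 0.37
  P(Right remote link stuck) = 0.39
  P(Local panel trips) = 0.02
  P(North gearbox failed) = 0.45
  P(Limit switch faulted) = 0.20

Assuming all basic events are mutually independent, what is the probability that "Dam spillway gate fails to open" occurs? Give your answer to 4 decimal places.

0.5698

P(Local branch inoperative) [AND] = 0.10 × 0.16 = 0.016000
P(Hoist path fails) [AND] = 0.016000 × 0.37 = 0.005920
P(Backup hoist lost) [AND] = 0.005920 × 0.39 = 0.002309
P(Remote branch unavailable) [OR] = 1 − (1−0.02) × (1−0.45) × (1−0.20) = 0.568800
P(Dam spillway gate fails to open) [OR] = 1 − (1−0.002309) × (1−0.568800) = 0.569796
Rounded to 4 decimal places: P(Dam spillway gate fails to open) ≈ 0.5698.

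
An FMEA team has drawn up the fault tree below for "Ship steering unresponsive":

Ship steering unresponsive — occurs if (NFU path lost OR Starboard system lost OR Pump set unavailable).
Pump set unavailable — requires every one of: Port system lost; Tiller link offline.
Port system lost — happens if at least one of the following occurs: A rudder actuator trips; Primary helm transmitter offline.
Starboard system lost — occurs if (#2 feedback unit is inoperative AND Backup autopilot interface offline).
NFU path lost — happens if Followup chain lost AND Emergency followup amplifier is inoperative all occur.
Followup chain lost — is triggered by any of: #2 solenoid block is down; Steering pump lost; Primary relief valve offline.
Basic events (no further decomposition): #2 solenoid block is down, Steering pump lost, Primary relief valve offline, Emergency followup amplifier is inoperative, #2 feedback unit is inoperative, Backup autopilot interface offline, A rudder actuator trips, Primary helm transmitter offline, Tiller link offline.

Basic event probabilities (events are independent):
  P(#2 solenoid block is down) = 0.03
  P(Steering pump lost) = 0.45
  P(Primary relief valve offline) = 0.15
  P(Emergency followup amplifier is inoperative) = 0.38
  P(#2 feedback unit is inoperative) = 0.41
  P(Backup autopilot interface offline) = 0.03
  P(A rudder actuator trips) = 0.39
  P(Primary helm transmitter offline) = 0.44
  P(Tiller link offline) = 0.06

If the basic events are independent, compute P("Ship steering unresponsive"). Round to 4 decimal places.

0.2483

P(Followup chain lost) [OR] = 1 − (1−0.03) × (1−0.45) × (1−0.15) = 0.546525
P(NFU path lost) [AND] = 0.546525 × 0.38 = 0.207680
P(Starboard system lost) [AND] = 0.41 × 0.03 = 0.012300
P(Port system lost) [OR] = 1 − (1−0.39) × (1−0.44) = 0.658400
P(Pump set unavailable) [AND] = 0.658400 × 0.06 = 0.039504
P(Ship steering unresponsive) [OR] = 1 − (1−0.207680) × (1−0.012300) × (1−0.039504) = 0.248340
Rounded to 4 decimal places: P(Ship steering unresponsive) ≈ 0.2483.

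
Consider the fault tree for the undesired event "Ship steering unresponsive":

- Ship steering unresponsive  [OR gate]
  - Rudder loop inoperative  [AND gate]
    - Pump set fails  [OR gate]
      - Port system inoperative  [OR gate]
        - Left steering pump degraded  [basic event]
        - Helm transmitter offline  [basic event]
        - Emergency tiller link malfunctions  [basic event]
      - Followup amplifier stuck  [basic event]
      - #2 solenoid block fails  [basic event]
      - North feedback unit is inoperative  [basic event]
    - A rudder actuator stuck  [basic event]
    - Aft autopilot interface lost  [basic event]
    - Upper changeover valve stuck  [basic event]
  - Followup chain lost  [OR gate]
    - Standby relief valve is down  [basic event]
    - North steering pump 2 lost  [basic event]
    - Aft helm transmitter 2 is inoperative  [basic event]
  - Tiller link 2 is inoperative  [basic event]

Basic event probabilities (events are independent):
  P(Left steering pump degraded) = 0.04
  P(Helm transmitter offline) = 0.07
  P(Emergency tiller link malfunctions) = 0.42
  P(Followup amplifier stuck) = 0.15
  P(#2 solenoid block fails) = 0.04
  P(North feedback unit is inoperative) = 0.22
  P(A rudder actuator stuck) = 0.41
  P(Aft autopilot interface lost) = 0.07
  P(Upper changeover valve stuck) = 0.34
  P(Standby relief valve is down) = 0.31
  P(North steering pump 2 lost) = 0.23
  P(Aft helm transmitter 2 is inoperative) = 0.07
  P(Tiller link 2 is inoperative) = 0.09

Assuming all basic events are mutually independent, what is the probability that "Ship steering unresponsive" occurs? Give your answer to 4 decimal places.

0.5533

P(Port system inoperative) [OR] = 1 − (1−0.04) × (1−0.07) × (1−0.42) = 0.482176
P(Pump set fails) [OR] = 1 − (1−0.482176) × (1−0.15) × (1−0.04) × (1−0.22) = 0.670415
P(Rudder loop inoperative) [AND] = 0.670415 × 0.41 × 0.07 × 0.34 = 0.006542
P(Followup chain lost) [OR] = 1 − (1−0.31) × (1−0.23) × (1−0.07) = 0.505891
P(Ship steering unresponsive) [OR] = 1 − (1−0.006542) × (1−0.505891) × (1−0.09) = 0.553302
Rounded to 4 decimal places: P(Ship steering unresponsive) ≈ 0.5533.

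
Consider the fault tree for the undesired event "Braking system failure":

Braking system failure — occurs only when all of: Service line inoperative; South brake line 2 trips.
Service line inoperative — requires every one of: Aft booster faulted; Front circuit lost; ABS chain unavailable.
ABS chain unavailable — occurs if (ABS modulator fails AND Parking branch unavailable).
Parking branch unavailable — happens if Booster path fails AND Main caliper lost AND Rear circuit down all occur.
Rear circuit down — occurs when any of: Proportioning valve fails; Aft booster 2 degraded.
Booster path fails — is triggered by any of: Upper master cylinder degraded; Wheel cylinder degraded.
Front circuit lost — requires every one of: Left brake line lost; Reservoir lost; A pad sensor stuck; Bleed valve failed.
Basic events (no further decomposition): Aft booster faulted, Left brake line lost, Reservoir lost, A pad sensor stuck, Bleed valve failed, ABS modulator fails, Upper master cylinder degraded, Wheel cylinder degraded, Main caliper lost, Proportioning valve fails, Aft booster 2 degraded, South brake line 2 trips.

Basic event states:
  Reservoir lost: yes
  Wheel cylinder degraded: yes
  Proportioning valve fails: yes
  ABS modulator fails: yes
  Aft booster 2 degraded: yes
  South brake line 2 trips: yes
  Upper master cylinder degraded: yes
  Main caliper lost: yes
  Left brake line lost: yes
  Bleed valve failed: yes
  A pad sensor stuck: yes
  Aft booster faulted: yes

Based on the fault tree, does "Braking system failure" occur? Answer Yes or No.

Yes

Front circuit lost [AND]: Left brake line lost=occurs, Reservoir lost=occurs, A pad sensor stuck=occurs, Bleed valve failed=occurs → all inputs occur → occurs.
Booster path fails [OR]: Upper master cylinder degraded=occurs, Wheel cylinder degraded=occurs → at least one input occurs → occurs.
Rear circuit down [OR]: Proportioning valve fails=occurs, Aft booster 2 degraded=occurs → at least one input occurs → occurs.
Parking branch unavailable [AND]: Booster path fails=occurs, Main caliper lost=occurs, Rear circuit down=occurs → all inputs occur → occurs.
ABS chain unavailable [AND]: ABS modulator fails=occurs, Parking branch unavailable=occurs → all inputs occur → occurs.
Service line inoperative [AND]: Aft booster faulted=occurs, Front circuit lost=occurs, ABS chain unavailable=occurs → all inputs occur → occurs.
Braking system failure [AND]: Service line inoperative=occurs, South brake line 2 trips=occurs → all inputs occur → occurs.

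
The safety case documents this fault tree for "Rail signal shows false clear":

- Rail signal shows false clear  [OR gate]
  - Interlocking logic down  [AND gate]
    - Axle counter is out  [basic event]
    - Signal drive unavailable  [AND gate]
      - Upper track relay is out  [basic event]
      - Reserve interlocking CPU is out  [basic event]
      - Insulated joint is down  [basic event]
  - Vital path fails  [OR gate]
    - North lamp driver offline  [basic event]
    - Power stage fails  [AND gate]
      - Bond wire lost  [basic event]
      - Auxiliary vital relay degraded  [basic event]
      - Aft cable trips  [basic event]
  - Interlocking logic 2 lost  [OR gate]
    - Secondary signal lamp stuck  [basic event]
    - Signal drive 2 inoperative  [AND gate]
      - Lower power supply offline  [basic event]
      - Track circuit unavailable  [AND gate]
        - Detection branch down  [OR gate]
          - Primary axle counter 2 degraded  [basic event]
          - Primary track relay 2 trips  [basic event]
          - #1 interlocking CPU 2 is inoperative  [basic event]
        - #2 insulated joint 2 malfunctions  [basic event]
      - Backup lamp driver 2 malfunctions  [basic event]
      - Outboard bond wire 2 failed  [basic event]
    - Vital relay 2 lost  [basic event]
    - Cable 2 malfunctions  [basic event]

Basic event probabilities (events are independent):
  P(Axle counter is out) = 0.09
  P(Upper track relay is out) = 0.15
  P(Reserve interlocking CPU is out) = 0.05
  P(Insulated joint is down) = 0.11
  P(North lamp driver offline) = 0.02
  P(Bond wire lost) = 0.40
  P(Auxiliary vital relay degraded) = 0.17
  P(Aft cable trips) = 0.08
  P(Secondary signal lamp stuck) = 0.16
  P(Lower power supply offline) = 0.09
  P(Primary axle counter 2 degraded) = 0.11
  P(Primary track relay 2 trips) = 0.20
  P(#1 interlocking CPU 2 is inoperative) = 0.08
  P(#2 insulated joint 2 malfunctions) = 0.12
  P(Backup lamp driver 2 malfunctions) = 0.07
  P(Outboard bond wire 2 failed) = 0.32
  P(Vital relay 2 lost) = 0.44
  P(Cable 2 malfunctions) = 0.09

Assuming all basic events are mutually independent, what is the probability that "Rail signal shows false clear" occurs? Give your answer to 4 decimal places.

0.5828

P(Signal drive unavailable) [AND] = 0.15 × 0.05 × 0.11 = 0.000825
P(Interlocking logic down) [AND] = 0.09 × 0.000825 = 0.000074
P(Power stage fails) [AND] = 0.40 × 0.17 × 0.08 = 0.005440
P(Vital path fails) [OR] = 1 − (1−0.02) × (1−0.005440) = 0.025331
P(Detection branch down) [OR] = 1 − (1−0.11) × (1−0.20) × (1−0.08) = 0.344960
P(Track circuit unavailable) [AND] = 0.344960 × 0.12 = 0.041395
P(Signal drive 2 inoperative) [AND] = 0.09 × 0.041395 × 0.07 × 0.32 = 0.000083
P(Interlocking logic 2 lost) [OR] = 1 − (1−0.16) × (1−0.000083) × (1−0.44) × (1−0.09) = 0.571972
P(Rail signal shows false clear) [OR] = 1 − (1−0.000074) × (1−0.025331) × (1−0.571972) = 0.582845
Rounded to 4 decimal places: P(Rail signal shows false clear) ≈ 0.5828.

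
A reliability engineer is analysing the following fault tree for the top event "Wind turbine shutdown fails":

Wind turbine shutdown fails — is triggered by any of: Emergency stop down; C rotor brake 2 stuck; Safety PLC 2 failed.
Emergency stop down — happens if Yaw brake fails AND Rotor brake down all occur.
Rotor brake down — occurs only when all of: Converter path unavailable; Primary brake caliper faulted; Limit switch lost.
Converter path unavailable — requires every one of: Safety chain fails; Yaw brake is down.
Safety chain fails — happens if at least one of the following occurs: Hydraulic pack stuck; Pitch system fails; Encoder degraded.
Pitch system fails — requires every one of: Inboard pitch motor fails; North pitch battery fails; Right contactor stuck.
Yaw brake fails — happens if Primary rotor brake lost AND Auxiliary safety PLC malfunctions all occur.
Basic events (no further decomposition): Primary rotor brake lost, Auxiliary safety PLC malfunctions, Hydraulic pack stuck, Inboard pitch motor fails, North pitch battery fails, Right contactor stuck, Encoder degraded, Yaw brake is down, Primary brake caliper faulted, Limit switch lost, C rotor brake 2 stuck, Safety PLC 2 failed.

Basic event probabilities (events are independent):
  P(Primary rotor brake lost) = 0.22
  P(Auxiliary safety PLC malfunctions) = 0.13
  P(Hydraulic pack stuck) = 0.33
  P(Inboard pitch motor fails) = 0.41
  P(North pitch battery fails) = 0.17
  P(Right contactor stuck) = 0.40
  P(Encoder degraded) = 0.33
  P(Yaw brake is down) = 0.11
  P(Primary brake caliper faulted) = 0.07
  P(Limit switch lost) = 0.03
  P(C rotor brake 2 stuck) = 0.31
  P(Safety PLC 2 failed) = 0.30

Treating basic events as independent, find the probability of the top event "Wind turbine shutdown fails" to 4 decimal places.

0.5170

P(Yaw brake fails) [AND] = 0.22 × 0.13 = 0.028600
P(Pitch system fails) [AND] = 0.41 × 0.17 × 0.40 = 0.027880
P(Safety chain fails) [OR] = 1 − (1−0.33) × (1−0.027880) × (1−0.33) = 0.563615
P(Converter path unavailable) [AND] = 0.563615 × 0.11 = 0.061998
P(Rotor brake down) [AND] = 0.061998 × 0.07 × 0.03 = 0.000130
P(Emergency stop down) [AND] = 0.028600 × 0.000130 = 0.000004
P(Wind turbine shutdown fails) [OR] = 1 − (1−0.000004) × (1−0.31) × (1−0.30) = 0.517002
Rounded to 4 decimal places: P(Wind turbine shutdown fails) ≈ 0.5170.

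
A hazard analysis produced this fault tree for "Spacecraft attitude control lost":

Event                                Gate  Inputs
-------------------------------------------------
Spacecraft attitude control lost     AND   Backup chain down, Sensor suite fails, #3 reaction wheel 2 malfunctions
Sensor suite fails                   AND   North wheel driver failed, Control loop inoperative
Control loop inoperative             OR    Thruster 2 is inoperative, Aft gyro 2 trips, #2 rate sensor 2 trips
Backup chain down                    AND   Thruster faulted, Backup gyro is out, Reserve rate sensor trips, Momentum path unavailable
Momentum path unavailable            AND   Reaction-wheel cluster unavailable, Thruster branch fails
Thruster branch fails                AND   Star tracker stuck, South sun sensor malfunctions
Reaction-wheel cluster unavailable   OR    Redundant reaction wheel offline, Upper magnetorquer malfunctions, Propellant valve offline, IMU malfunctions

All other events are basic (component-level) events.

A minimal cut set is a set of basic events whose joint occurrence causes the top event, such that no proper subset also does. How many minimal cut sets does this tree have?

12

Reaction-wheel cluster unavailable [OR]: union of children's cut sets → 4 cut set(s).
Thruster branch fails [AND]: one cut set from each child combined → 1 × 1 = 1 cut set(s).
Momentum path unavailable [AND]: one cut set from each child combined → 4 × 1 = 4 cut set(s).
Backup chain down [AND]: one cut set from each child combined → 1 × 1 × 1 × 4 = 4 cut set(s).
Control loop inoperative [OR]: union of children's cut sets → 3 cut set(s).
Sensor suite fails [AND]: one cut set from each child combined → 1 × 3 = 3 cut set(s).
Spacecraft attitude control lost [AND]: one cut set from each child combined → 4 × 3 × 1 = 12 cut set(s).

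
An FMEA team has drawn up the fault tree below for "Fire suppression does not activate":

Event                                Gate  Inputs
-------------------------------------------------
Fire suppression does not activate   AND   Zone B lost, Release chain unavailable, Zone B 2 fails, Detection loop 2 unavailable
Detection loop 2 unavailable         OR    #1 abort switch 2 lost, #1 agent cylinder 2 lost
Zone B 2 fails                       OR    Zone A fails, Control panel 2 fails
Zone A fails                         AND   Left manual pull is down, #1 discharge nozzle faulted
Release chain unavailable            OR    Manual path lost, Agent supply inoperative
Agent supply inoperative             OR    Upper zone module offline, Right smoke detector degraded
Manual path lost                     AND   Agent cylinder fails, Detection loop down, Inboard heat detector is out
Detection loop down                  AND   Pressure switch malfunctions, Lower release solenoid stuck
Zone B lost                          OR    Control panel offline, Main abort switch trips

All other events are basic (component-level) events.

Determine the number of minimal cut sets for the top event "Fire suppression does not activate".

Zone B lost [OR]: union of children's cut sets → 2 cut set(s).
Detection loop down [AND]: one cut set from each child combined → 1 × 1 = 1 cut set(s).
Manual path lost [AND]: one cut set from each child combined → 1 × 1 × 1 = 1 cut set(s).
Agent supply inoperative [OR]: union of children's cut sets → 2 cut set(s).
Release chain unavailable [OR]: union of children's cut sets → 3 cut set(s).
Zone A fails [AND]: one cut set from each child combined → 1 × 1 = 1 cut set(s).
Zone B 2 fails [OR]: union of children's cut sets → 2 cut set(s).
Detection loop 2 unavailable [OR]: union of children's cut sets → 2 cut set(s).
Fire suppression does not activate [AND]: one cut set from each child combined → 2 × 3 × 2 × 2 = 24 cut set(s).

24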